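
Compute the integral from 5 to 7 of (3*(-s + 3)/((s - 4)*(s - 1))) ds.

Factor the denominator: s**2 - 5*s + 4 = (s - 1)(s - 4).
Partial fractions: 3*(-s + 3)/((s - 4)*(s - 1)) = -2/(s - 1) - 1/(s - 4).
An antiderivative is F(s) = -log(s - 4) - 2*log(s - 1).
Then F(7) - F(5) = (-3*log(3) - 2*log(2)) - (-log(16)) = log(4/27).

log(4/27)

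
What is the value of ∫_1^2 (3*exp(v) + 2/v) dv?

An antiderivative is F(v) = 3*exp(v) + 2*log(v).
Then F(2) - F(1) = (log(4) + 3*exp(2)) - (3*exp(1)) = -3*exp(1) + log(4) + 3*exp(2).

-3*exp(1) + log(4) + 3*exp(2)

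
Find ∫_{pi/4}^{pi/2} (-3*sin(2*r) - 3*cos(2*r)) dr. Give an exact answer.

An antiderivative is F(r) = -3*sin(2*r)/2 + 3*cos(2*r)/2.
Then F(pi/2) - F(pi/4) = (-3/2) - (-3/2) = 0.

0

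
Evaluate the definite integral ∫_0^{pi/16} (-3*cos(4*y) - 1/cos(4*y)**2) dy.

An antiderivative is F(y) = -3*sin(4*y)/4 - tan(4*y)/4.
Then F(pi/16) - F(0) = (-3*sqrt(2)/8 - 1/4) - (0) = -3*sqrt(2)/8 - 1/4.

-3*sqrt(2)/8 - 1/4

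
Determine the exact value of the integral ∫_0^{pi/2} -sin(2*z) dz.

-1

An antiderivative is F(z) = cos(2*z)/2.
Then F(pi/2) - F(0) = (-1/2) - (1/2) = -1.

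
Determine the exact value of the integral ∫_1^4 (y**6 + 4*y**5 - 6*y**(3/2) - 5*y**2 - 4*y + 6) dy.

By the power rule, an antiderivative is F(y) = y**7/7 + 2*y**6/3 - 12*y**(5/2)/5 - 5*y**3/3 - 2*y**2 + 6*y.
Then F(4) - F(1) = (170792/35) - (26/35) = 170766/35.

170766/35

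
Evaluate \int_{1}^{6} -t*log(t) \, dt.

Integrate by parts once (u = ln t, dv = -t dt).
An antiderivative is F(t) = -t**2*(2*log(t) - 1)/4.
Then F(6) - F(1) = (-18*log(3) - 18*log(2) + 9) - (1/4) = -18*log(3) - 18*log(2) + 35/4.

-18*log(3) - 18*log(2) + 35/4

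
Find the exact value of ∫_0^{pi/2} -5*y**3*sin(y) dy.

30 - 15*pi**2/4

Integrate by parts 3 times (u = y^3, dv = -5*sin(y) dy).
An antiderivative is F(y) = 5*y**3*cos(y) - 15*y**2*sin(y) - 30*y*cos(y) + 30*sin(y).
Then F(pi/2) - F(0) = (30 - 15*pi**2/4) - (0) = 30 - 15*pi**2/4.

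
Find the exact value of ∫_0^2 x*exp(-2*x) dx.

(-5 + exp(4))*exp(-4)/4

Integrate by parts once (u = x, dv = exp(-2*x) dx).
An antiderivative is F(x) = (-2*x - 1)*exp(-2*x)/4.
Then F(2) - F(0) = (-5*exp(-4)/4) - (-1/4) = (-5 + exp(4))*exp(-4)/4.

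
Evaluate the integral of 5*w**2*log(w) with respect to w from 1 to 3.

Integrate by parts once (u = ln w, dv = 5*w**2 dw).
An antiderivative is F(w) = 5*w**3*(3*log(w) - 1)/9.
Then F(3) - F(1) = (-15 + 45*log(3)) - (-5/9) = -130/9 + 45*log(3).

-130/9 + 45*log(3)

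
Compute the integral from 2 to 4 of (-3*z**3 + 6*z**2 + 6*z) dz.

-32

By the power rule, an antiderivative is F(z) = -3*z**4/4 + 2*z**3 + 3*z**2.
Then F(4) - F(2) = (-16) - (16) = -32.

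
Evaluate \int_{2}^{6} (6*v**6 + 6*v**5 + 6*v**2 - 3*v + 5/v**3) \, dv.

18068147/63

By the power rule, an antiderivative is F(v) = 6*v**7/7 + v**6 + 2*v**3 - 3*v**2/2 - 5/(2*v**2).
Then F(6) - F(2) = (144637453/504) - (10253/56) = 18068147/63.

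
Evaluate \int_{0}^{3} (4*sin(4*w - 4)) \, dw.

Let u = 4*w - 4, so du = 4 dw. When w = 0, u = -4; when w = 3, u = 8.
The integral becomes ∫ sin(u) du from -4 to 8, with antiderivative -cos(u).
Back in w: F(w) = -cos(4*w - 4).
Then F(3) - F(0) = (-cos(8)) - (-cos(4)) = cos(4) - cos(8).

cos(4) - cos(8)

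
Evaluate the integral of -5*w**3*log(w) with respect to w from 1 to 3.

Integrate by parts once (u = ln w, dv = -5*w**3 dw).
An antiderivative is F(w) = -5*w**4*(4*log(w) - 1)/16.
Then F(3) - F(1) = (405/16 - 405*log(3)/4) - (5/16) = 25 - 405*log(3)/4.

25 - 405*log(3)/4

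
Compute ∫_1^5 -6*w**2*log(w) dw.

248/3 - 250*log(5)

Integrate by parts once (u = ln w, dv = -6*w**2 dw).
An antiderivative is F(w) = -2*w**3*(3*log(w) - 1)/3.
Then F(5) - F(1) = (250/3 - 250*log(5)) - (2/3) = 248/3 - 250*log(5).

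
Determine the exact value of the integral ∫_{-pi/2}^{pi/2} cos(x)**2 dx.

pi/2

Use the identity cos^2(x) = (1 + cos(2*x))/2.
An antiderivative is F(x) = x/2 + sin(2*x)/4.
Then F(pi/2) - F(-pi/2) = (pi/4) - (-pi/4) = pi/2.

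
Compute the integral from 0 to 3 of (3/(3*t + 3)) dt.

Let u = 3*t + 3, so du = 3 dt. When t = 0, u = 3; when t = 3, u = 12.
The integral becomes ∫ 1/u du from 3 to 12, with antiderivative log(u).
Back in t: F(t) = log(3*t + 3).
Then F(3) - F(0) = (log(12)) - (log(3)) = log(4).

log(4)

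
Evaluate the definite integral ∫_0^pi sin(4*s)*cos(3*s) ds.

8/7

Use the identity sin(4*s)cos(3*s) = [sin(7*s) + sin(s)]/2.
An antiderivative is F(s) = -cos(s)/2 - cos(7*s)/14.
Then F(pi) - F(0) = (4/7) - (-4/7) = 8/7.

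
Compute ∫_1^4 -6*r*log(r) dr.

Integrate by parts once (u = ln r, dv = -6*r dr).
An antiderivative is F(r) = -3*r**2*(2*log(r) - 1)/2.
Then F(4) - F(1) = (24 - 96*log(2)) - (3/2) = 45/2 - 96*log(2).

45/2 - 96*log(2)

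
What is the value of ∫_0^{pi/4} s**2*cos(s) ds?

sqrt(2)*(-32 + pi**2 + 8*pi)/32

Integrate by parts twice (u = s^2, dv = cos(s) ds).
An antiderivative is F(s) = s**2*sin(s) + 2*s*cos(s) - 2*sin(s).
Then F(pi/4) - F(0) = (sqrt(2)*(-32 + pi**2 + 8*pi)/32) - (0) = sqrt(2)*(-32 + pi**2 + 8*pi)/32.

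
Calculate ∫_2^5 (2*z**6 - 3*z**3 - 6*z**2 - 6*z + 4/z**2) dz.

By the power rule, an antiderivative is F(z) = 2*z**7/7 - 3*z**4/4 - 2*z**3 - 3*z**2 - 4/z.
Then F(5) - F(2) = (3013763/140) - (-38/7) = 3014523/140.

3014523/140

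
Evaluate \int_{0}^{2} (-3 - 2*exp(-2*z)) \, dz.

An antiderivative is F(z) = -3*z + exp(-2*z).
Then F(2) - F(0) = (-6 + exp(-4)) - (1) = -7 + exp(-4).

-7 + exp(-4)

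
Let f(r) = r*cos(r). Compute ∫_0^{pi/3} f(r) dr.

-1/2 + sqrt(3)*pi/6

Integrate by parts once (u = r, dv = cos(r) dr).
An antiderivative is F(r) = r*sin(r) + cos(r).
Then F(pi/3) - F(0) = (1/2 + sqrt(3)*pi/6) - (1) = -1/2 + sqrt(3)*pi/6.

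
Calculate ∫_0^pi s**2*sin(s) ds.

Integrate by parts twice (u = s^2, dv = sin(s) ds).
An antiderivative is F(s) = -s**2*cos(s) + 2*s*sin(s) + 2*cos(s).
Then F(pi) - F(0) = (-2 + pi**2) - (2) = -4 + pi**2.

-4 + pi**2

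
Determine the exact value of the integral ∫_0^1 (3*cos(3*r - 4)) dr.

-sin(1) + sin(4)

Let u = 3*r - 4, so du = 3 dr. When r = 0, u = -4; when r = 1, u = -1.
The integral becomes ∫ cos(u) du from -4 to -1, with antiderivative sin(u).
Back in r: F(r) = sin(3*r - 4).
Then F(1) - F(0) = (-sin(1)) - (-sin(4)) = -sin(1) + sin(4).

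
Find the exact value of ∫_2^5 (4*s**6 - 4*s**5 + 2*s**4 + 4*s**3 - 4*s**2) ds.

1256007/35

By the power rule, an antiderivative is F(s) = 4*s**7/7 - 2*s**6/3 + 2*s**5/5 + s**4 - 4*s**3/3.
Then F(5) - F(2) = (754625/21) - (5104/105) = 1256007/35.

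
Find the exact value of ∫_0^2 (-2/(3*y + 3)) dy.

An antiderivative is F(y) = -2*log(3*y + 3)/3.
Then F(2) - F(0) = (-4*log(3)/3) - (-2*log(3)/3) = -2*log(3)/3.

-2*log(3)/3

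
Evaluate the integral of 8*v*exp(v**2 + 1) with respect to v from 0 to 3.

-4*exp(1)*(1 - exp(9))

Let u = v**2 + 1, so du = 2*v dv. When v = 0, u = 1; when v = 3, u = 10.
The integral becomes 4·∫ exp(u) du from 1 to 10, with antiderivative 4*exp(u).
Back in v: F(v) = 4*exp(v**2 + 1).
Then F(3) - F(0) = (4*exp(10)) - (4*exp(1)) = -4*exp(1)*(1 - exp(9)).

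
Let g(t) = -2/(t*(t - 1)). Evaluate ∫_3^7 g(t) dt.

log(49/81)

Factor the denominator: t**2 - t = t(t - 1).
Partial fractions: -2/(t*(t - 1)) = 2/t - 2/(t - 1).
An antiderivative is F(t) = 2*log(t) - 2*log(t - 1).
Then F(7) - F(3) = (log(49/36)) - (log(9/4)) = log(49/81).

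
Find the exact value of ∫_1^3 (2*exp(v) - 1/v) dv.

An antiderivative is F(v) = 2*exp(v) - log(v).
Then F(3) - F(1) = (-log(3) + 2*exp(3)) - (2*exp(1)) = -2*exp(1) - log(3) + 2*exp(3).

-2*exp(1) - log(3) + 2*exp(3)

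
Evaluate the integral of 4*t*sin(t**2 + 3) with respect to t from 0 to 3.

2*cos(3) - 2*cos(12)

Let u = t**2 + 3, so du = 2*t dt. When t = 0, u = 3; when t = 3, u = 12.
The integral becomes 2·∫ sin(u) du from 3 to 12, with antiderivative -2*cos(u).
Back in t: F(t) = -2*cos(t**2 + 3).
Then F(3) - F(0) = (-2*cos(12)) - (-2*cos(3)) = 2*cos(3) - 2*cos(12).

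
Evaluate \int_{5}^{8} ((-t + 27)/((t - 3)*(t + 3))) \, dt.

Factor the denominator: t**2 - 9 = (t + 3)(t - 3).
Partial fractions: (-t + 27)/((t - 3)*(t + 3)) = -5/(t + 3) + 4/(t - 3).
An antiderivative is F(t) = 4*log(t - 3) - 5*log(t + 3).
Then F(8) - F(5) = (-5*log(11) + 4*log(5)) - (-11*log(2)) = -5*log(11) + 4*log(5) + 11*log(2).

-5*log(11) + 4*log(5) + 11*log(2)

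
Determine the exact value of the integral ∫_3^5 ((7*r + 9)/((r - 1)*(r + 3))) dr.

-3*log(3) + 10*log(2)

Factor the denominator: r**2 + 2*r - 3 = (r + 3)(r - 1).
Partial fractions: (7*r + 9)/((r - 1)*(r + 3)) = 3/(r + 3) + 4/(r - 1).
An antiderivative is F(r) = 4*log(r - 1) + 3*log(r + 3).
Then F(5) - F(3) = (17*log(2)) - (3*log(3) + 7*log(2)) = -3*log(3) + 10*log(2).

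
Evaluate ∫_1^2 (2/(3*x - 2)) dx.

An antiderivative is F(x) = 2*log(3*x - 2)/3.
Then F(2) - F(1) = (4*log(2)/3) - (0) = 4*log(2)/3.

4*log(2)/3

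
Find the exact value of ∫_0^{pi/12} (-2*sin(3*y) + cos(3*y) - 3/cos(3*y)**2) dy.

-5/3 + sqrt(2)/2

An antiderivative is F(y) = sin(3*y)/3 + 2*cos(3*y)/3 - tan(3*y).
Then F(pi/12) - F(0) = (-1 + sqrt(2)/2) - (2/3) = -5/3 + sqrt(2)/2.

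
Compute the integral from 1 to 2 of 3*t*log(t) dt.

Integrate by parts once (u = ln t, dv = 3*t dt).
An antiderivative is F(t) = 3*t**2*(2*log(t) - 1)/4.
Then F(2) - F(1) = (-3 + log(64)) - (-3/4) = -9/4 + log(64).

-9/4 + log(64)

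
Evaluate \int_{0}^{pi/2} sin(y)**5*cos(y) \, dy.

Let u = sin(y), so du = cos(y) dy. When y = 0, u = 0; when y = pi/2, u = 1.
The integral becomes ∫ u**5 du from 0 to 1, with antiderivative u**6/6.
Back in y: F(y) = sin(y)**6/6.
Then F(pi/2) - F(0) = (1/6) - (0) = 1/6.

1/6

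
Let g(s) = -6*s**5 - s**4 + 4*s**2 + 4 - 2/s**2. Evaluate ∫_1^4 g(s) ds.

-42051/10

By the power rule, an antiderivative is F(s) = -s**6 - s**5/5 + 4*s**3/3 + 4*s + 2/s.
Then F(4) - F(1) = (-125969/30) - (92/15) = -42051/10.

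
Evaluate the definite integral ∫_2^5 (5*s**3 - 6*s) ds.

2793/4

By the power rule, an antiderivative is F(s) = 5*s**4/4 - 3*s**2.
Then F(5) - F(2) = (2825/4) - (8) = 2793/4.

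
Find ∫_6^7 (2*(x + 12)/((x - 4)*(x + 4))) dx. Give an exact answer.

-2*log(11) - 2*log(2) + 2*log(5) + 4*log(3)

Factor the denominator: x**2 - 16 = (x + 4)(x - 4).
Partial fractions: 2*(x + 12)/((x - 4)*(x + 4)) = -2/(x + 4) + 4/(x - 4).
An antiderivative is F(x) = 4*log(x - 4) - 2*log(x + 4).
Then F(7) - F(6) = (-2*log(11) + 4*log(3)) - (log(4/25)) = -2*log(11) - 2*log(2) + 2*log(5) + 4*log(3).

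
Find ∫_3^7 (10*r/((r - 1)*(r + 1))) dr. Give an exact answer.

Factor the denominator: r**2 - 1 = (r + 1)(r - 1).
Partial fractions: 10*r/((r - 1)*(r + 1)) = 5/(r + 1) + 5/(r - 1).
An antiderivative is F(r) = 5*log(r - 1) + 5*log(r + 1).
Then F(7) - F(3) = (5*log(3) + 20*log(2)) - (15*log(2)) = 5*log(2) + 5*log(3).

5*log(2) + 5*log(3)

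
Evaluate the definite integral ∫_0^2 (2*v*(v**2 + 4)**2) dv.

Let u = v**2 + 4, so du = 2*v dv. When v = 0, u = 4; when v = 2, u = 8.
The integral becomes ∫ u**2 du from 4 to 8, with antiderivative u**3/3.
Back in v: F(v) = (v**2 + 4)**3/3.
Then F(2) - F(0) = (512/3) - (64/3) = 448/3.

448/3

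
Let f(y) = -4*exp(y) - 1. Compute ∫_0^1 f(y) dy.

An antiderivative is F(y) = -y - 4*exp(y).
Then F(1) - F(0) = (-4*E - 1) - (-4) = 3 - 4*E.

3 - 4*E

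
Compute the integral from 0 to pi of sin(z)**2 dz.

pi/2

Use the identity sin^2(z) = (1 - cos(2*z))/2.
An antiderivative is F(z) = z/2 - sin(2*z)/4.
Then F(pi) - F(0) = (pi/2) - (0) = pi/2.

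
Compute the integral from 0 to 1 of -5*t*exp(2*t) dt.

-5*exp(2)/4 - 5/4

Integrate by parts once (u = t, dv = -5*exp(2*t) dt).
An antiderivative is F(t) = (-10*t + 5)*exp(2*t)/4.
Then F(1) - F(0) = (-5*exp(2)/4) - (5/4) = -5*exp(2)/4 - 5/4.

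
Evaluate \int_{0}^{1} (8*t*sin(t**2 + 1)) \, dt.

-4*cos(2) + 4*cos(1)

Let u = t**2 + 1, so du = 2*t dt. When t = 0, u = 1; when t = 1, u = 2.
The integral becomes 4·∫ sin(u) du from 1 to 2, with antiderivative -4*cos(u).
Back in t: F(t) = -4*cos(t**2 + 1).
Then F(1) - F(0) = (-4*cos(2)) - (-4*cos(1)) = -4*cos(2) + 4*cos(1).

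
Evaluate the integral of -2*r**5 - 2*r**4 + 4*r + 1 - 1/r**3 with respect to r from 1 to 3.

-14486/45

By the power rule, an antiderivative is F(r) = -r**6/3 - 2*r**5/5 + 2*r**2 + r + 1/(2*r**2).
Then F(3) - F(1) = (-28723/90) - (83/30) = -14486/45.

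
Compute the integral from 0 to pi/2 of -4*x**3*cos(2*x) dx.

Integrate by parts 3 times (u = x^3, dv = -4*cos(2*x) dx).
An antiderivative is F(x) = -2*x**3*sin(2*x) - 3*x**2*cos(2*x) + 3*x*sin(2*x) + 3*cos(2*x)/2.
Then F(pi/2) - F(0) = (-3/2 + 3*pi**2/4) - (3/2) = -3 + 3*pi**2/4.

-3 + 3*pi**2/4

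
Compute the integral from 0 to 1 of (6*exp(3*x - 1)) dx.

Let u = 3*x - 1, so du = 3 dx. When x = 0, u = -1; when x = 1, u = 2.
The integral becomes 2·∫ exp(u) du from -1 to 2, with antiderivative 2*exp(u).
Back in x: F(x) = 2*exp(3*x - 1).
Then F(1) - F(0) = (2*exp(2)) - (2*exp(-1)) = -(2 - 2*exp(3))*exp(-1).

-(2 - 2*exp(3))*exp(-1)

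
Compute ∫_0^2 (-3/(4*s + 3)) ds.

-3*log(11)/4 + 3*log(3)/4

An antiderivative is F(s) = -3*log(4*s + 3)/4.
Then F(2) - F(0) = (-3*log(11)/4) - (-3*log(3)/4) = -3*log(11)/4 + 3*log(3)/4.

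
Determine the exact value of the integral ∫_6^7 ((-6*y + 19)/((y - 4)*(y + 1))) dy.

Factor the denominator: y**2 - 3*y - 4 = (y + 1)(y - 4).
Partial fractions: (-6*y + 19)/((y - 4)*(y + 1)) = -5/(y + 1) - 1/(y - 4).
An antiderivative is F(y) = -log(y - 4) - 5*log(y + 1).
Then F(7) - F(6) = (-15*log(2) - log(3)) - (-5*log(7) - log(2)) = -14*log(2) - log(3) + 5*log(7).

-14*log(2) - log(3) + 5*log(7)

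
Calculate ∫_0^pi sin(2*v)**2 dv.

pi/2

Use the identity sin^2(2*v) = (1 - cos(4*v))/2.
An antiderivative is F(v) = v/2 - sin(4*v)/8.
Then F(pi) - F(0) = (pi/2) - (0) = pi/2.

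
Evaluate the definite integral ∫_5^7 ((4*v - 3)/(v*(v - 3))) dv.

log(56/5)

Factor the denominator: v**2 - 3*v = v(v - 3).
Partial fractions: (4*v - 3)/(v*(v - 3)) = 1/v + 3/(v - 3).
An antiderivative is F(v) = log(v) + 3*log(v - 3).
Then F(7) - F(5) = (log(7) + 6*log(2)) - (log(40)) = log(56/5).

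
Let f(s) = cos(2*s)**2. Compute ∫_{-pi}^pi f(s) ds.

Use the identity cos^2(2*s) = (1 + cos(4*s))/2.
An antiderivative is F(s) = s/2 + sin(4*s)/8.
Then F(pi) - F(-pi) = (pi/2) - (-pi/2) = pi.

pi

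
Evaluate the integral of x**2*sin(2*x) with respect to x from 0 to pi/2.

Integrate by parts twice (u = x^2, dv = sin(2*x) dx).
An antiderivative is F(x) = -x**2*cos(2*x)/2 + x*sin(2*x)/2 + cos(2*x)/4.
Then F(pi/2) - F(0) = (-1/4 + pi**2/8) - (1/4) = -1/2 + pi**2/8.

-1/2 + pi**2/8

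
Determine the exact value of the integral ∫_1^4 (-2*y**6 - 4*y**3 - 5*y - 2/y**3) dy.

By the power rule, an antiderivative is F(y) = -2*y**7/7 - y**4 - 5*y**2/2 + y**(-2).
Then F(4) - F(1) = (-557433/112) - (-39/14) = -557121/112.

-557121/112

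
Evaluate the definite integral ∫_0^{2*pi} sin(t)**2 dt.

pi

Use the identity sin^2(t) = (1 - cos(2*t))/2.
An antiderivative is F(t) = t/2 - sin(2*t)/4.
Then F(2*pi) - F(0) = (pi) - (0) = pi.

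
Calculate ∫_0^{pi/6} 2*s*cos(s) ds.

Integrate by parts once (u = s, dv = 2*cos(s) ds).
An antiderivative is F(s) = 2*s*sin(s) + 2*cos(s).
Then F(pi/6) - F(0) = (pi/6 + sqrt(3)) - (2) = -2 + pi/6 + sqrt(3).

-2 + pi/6 + sqrt(3)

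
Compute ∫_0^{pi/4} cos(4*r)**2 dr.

pi/8

Use the identity cos^2(4*r) = (1 + cos(8*r))/2.
An antiderivative is F(r) = r/2 + sin(8*r)/16.
Then F(pi/4) - F(0) = (pi/8) - (0) = pi/8.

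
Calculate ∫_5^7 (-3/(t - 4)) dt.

-log(27)

An antiderivative is F(t) = -3*log(t - 4).
Then F(7) - F(5) = (-log(27)) - (0) = -log(27).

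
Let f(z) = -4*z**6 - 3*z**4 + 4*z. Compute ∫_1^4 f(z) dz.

By the power rule, an antiderivative is F(z) = -4*z**7/7 - 3*z**5/5 + 2*z**2.
Then F(4) - F(1) = (-348064/35) - (29/35) = -348093/35.

-348093/35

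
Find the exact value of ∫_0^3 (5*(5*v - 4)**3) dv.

14385/4

Let u = 5*v - 4, so du = 5 dv. When v = 0, u = -4; when v = 3, u = 11.
The integral becomes ∫ u**3 du from -4 to 11, with antiderivative u**4/4.
Back in v: F(v) = (5*v - 4)**4/4.
Then F(3) - F(0) = (14641/4) - (64) = 14385/4.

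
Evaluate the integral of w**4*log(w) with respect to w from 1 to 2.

-31/25 + 32*log(2)/5

Integrate by parts once (u = ln w, dv = w**4 dw).
An antiderivative is F(w) = w**5*(5*log(w) - 1)/25.
Then F(2) - F(1) = (-32/25 + 32*log(2)/5) - (-1/25) = -31/25 + 32*log(2)/5.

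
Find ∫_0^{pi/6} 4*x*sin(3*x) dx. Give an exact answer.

Integrate by parts once (u = x, dv = 4*sin(3*x) dx).
An antiderivative is F(x) = -4*x*cos(3*x)/3 + 4*sin(3*x)/9.
Then F(pi/6) - F(0) = (4/9) - (0) = 4/9.

4/9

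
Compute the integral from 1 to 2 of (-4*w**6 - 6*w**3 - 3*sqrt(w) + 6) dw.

By the power rule, an antiderivative is F(w) = -4*w**7/7 - 3*w**4/2 - 2*w**(3/2) + 6*w.
Then F(2) - F(1) = (-596/7 - 4*sqrt(2)) - (27/14) = -1219/14 - 4*sqrt(2).

-1219/14 - 4*sqrt(2)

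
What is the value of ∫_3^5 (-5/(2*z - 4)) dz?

-5*log(3)/2

An antiderivative is F(z) = -5*log(2*z - 4)/2.
Then F(5) - F(3) = (-5*log(6)/2) - (-5*log(2)/2) = -5*log(3)/2.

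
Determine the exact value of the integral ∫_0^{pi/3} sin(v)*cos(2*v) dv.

1/12

Use the identity sin(v)cos(2*v) = [sin(3*v) + sin(-v)]/2.
An antiderivative is F(v) = cos(v)/2 - cos(3*v)/6.
Then F(pi/3) - F(0) = (5/12) - (1/3) = 1/12.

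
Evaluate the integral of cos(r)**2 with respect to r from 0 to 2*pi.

pi

Use the identity cos^2(r) = (1 + cos(2*r))/2.
An antiderivative is F(r) = r/2 + sin(2*r)/4.
Then F(2*pi) - F(0) = (pi) - (0) = pi.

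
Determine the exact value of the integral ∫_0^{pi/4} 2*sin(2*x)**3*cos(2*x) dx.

1/4

Let u = sin(2*x), so du = 2*cos(2*x) dx. When x = 0, u = 0; when x = pi/4, u = 1.
The integral becomes ∫ u**3 du from 0 to 1, with antiderivative u**4/4.
Back in x: F(x) = sin(2*x)**4/4.
Then F(pi/4) - F(0) = (1/4) - (0) = 1/4.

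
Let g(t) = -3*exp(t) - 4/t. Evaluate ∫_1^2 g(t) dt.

An antiderivative is F(t) = -3*exp(t) - 4*log(t).
Then F(2) - F(1) = (-3*exp(2) - log(16)) - (-3*exp(1)) = -3*exp(2) - log(16) + 3*exp(1).

-3*exp(2) - log(16) + 3*exp(1)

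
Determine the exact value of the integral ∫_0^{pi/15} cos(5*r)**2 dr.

Use the identity cos^2(5*r) = (1 + cos(10*r))/2.
An antiderivative is F(r) = r/2 + sin(10*r)/20.
Then F(pi/15) - F(0) = (sqrt(3)/40 + pi/30) - (0) = sqrt(3)/40 + pi/30.

sqrt(3)/40 + pi/30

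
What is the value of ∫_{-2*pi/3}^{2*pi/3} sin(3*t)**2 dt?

Use the identity sin^2(3*t) = (1 - cos(6*t))/2.
An antiderivative is F(t) = t/2 - sin(6*t)/12.
Then F(2*pi/3) - F(-2*pi/3) = (pi/3) - (-pi/3) = 2*pi/3.

2*pi/3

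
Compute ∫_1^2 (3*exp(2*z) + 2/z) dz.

An antiderivative is F(z) = 3*exp(2*z)/2 + 2*log(z).
Then F(2) - F(1) = (log(4) + 3*exp(4)/2) - (3*exp(2)/2) = -3*exp(2)/2 + log(4) + 3*exp(4)/2.

-3*exp(2)/2 + log(4) + 3*exp(4)/2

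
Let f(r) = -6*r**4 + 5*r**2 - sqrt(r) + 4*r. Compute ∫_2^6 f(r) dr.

By the power rule, an antiderivative is F(r) = -6*r**5/5 - 2*r**(3/2)/3 + 5*r**3/3 + 2*r**2.
Then F(6) - F(2) = (-44496/5 - 4*sqrt(6)) - (-256/15 - 4*sqrt(2)/3) = -133232/15 - 4*sqrt(6) + 4*sqrt(2)/3.

-133232/15 - 4*sqrt(6) + 4*sqrt(2)/3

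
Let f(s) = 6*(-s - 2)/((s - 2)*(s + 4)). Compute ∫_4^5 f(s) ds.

Factor the denominator: s**2 + 2*s - 8 = (s + 4)(s - 2).
Partial fractions: 6*(-s - 2)/((s - 2)*(s + 4)) = -2/(s + 4) - 4/(s - 2).
An antiderivative is F(s) = -4*log(s - 2) - 2*log(s + 4).
Then F(5) - F(4) = (-8*log(3)) - (-10*log(2)) = -8*log(3) + 10*log(2).

-8*log(3) + 10*log(2)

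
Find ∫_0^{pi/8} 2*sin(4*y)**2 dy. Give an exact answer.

pi/8

Use the identity sin^2(4*y) = (1 - cos(8*y))/2.
An antiderivative is F(y) = y - sin(8*y)/8.
Then F(pi/8) - F(0) = (pi/8) - (0) = pi/8.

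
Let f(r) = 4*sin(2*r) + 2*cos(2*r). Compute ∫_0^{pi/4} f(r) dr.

3

An antiderivative is F(r) = sin(2*r) - 2*cos(2*r).
Then F(pi/4) - F(0) = (1) - (-2) = 3.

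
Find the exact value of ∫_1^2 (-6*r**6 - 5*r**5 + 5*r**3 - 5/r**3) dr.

-8091/56

By the power rule, an antiderivative is F(r) = -6*r**7/7 - 5*r**6/6 + 5*r**4/4 + 5/(2*r**2).
Then F(2) - F(1) = (-23927/168) - (173/84) = -8091/56.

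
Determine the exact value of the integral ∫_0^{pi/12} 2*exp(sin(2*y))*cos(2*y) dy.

-1 + exp(1/2)

Let u = sin(2*y), so du = 2*cos(2*y) dy. When y = 0, u = 0; when y = pi/12, u = 1/2.
The integral becomes ∫ exp(u) du from 0 to 1/2, with antiderivative exp(u).
Back in y: F(y) = exp(sin(2*y)).
Then F(pi/12) - F(0) = (exp(1/2)) - (1) = -1 + exp(1/2).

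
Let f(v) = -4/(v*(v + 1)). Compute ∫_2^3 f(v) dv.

-8*log(3) + 12*log(2)

Factor the denominator: v**2 + v = (v + 1)v.
Partial fractions: -4/(v*(v + 1)) = 4/(v + 1) - 4/v.
An antiderivative is F(v) = -4*log(v) + 4*log(v + 1).
Then F(3) - F(2) = (-4*log(3) + 8*log(2)) - (log(81/16)) = -8*log(3) + 12*log(2).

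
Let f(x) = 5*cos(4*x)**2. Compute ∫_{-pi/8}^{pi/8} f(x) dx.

Use the identity cos^2(4*x) = (1 + cos(8*x))/2.
An antiderivative is F(x) = 5*x/2 + 5*sin(8*x)/16.
Then F(pi/8) - F(-pi/8) = (5*pi/16) - (-5*pi/16) = 5*pi/8.

5*pi/8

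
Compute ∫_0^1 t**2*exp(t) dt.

Integrate by parts twice (u = t^2, dv = exp(t) dt).
An antiderivative is F(t) = (t**2 - 2*t + 2)*exp(t).
Then F(1) - F(0) = (E) - (2) = -2 + E.

-2 + E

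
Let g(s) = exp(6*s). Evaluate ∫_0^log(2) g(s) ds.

21/2

Let u = exp(s), so du = exp(s) ds. When s = 0, u = 1; when s = log(2), u = 2.
The integral becomes ∫ u**5 du from 1 to 2, with antiderivative u**6/6.
Back in s: F(s) = exp(6*s)/6.
Then F(log(2)) - F(0) = (32/3) - (1/6) = 21/2.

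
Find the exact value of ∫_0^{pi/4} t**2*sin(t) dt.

-2 - sqrt(2)*pi**2/32 + sqrt(2)*pi/4 + sqrt(2)

Integrate by parts twice (u = t^2, dv = sin(t) dt).
An antiderivative is F(t) = -t**2*cos(t) + 2*t*sin(t) + 2*cos(t).
Then F(pi/4) - F(0) = (sqrt(2)*(-pi**2 + 8*pi + 32)/32) - (2) = -2 - sqrt(2)*pi**2/32 + sqrt(2)*pi/4 + sqrt(2).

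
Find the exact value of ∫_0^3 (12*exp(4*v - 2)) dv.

-(3 - 3*exp(12))*exp(-2)

Let u = 4*v - 2, so du = 4 dv. When v = 0, u = -2; when v = 3, u = 10.
The integral becomes 3·∫ exp(u) du from -2 to 10, with antiderivative 3*exp(u).
Back in v: F(v) = 3*exp(4*v - 2).
Then F(3) - F(0) = (3*exp(10)) - (3*exp(-2)) = -(3 - 3*exp(12))*exp(-2).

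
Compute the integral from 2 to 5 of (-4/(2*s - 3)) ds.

-log(49)

An antiderivative is F(s) = -2*log(2*s - 3).
Then F(5) - F(2) = (-log(49)) - (0) = -log(49).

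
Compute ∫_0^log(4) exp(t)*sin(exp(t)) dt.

Let u = exp(t), so du = exp(t) dt. When t = 0, u = 1; when t = log(4), u = 4.
The integral becomes ∫ sin(u) du from 1 to 4, with antiderivative -cos(u).
Back in t: F(t) = -cos(exp(t)).
Then F(log(4)) - F(0) = (-cos(4)) - (-cos(1)) = cos(1) - cos(4).

cos(1) - cos(4)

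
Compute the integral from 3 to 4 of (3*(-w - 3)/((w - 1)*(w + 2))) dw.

Factor the denominator: w**2 + w - 2 = (w + 2)(w - 1).
Partial fractions: 3*(-w - 3)/((w - 1)*(w + 2)) = 1/(w + 2) - 4/(w - 1).
An antiderivative is F(w) = -4*log(w - 1) + log(w + 2).
Then F(4) - F(3) = (log(2/27)) - (log(5/16)) = -3*log(3) - log(5) + 5*log(2).

-3*log(3) - log(5) + 5*log(2)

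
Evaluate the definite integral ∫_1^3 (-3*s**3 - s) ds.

By the power rule, an antiderivative is F(s) = -3*s**4/4 - s**2/2.
Then F(3) - F(1) = (-261/4) - (-5/4) = -64.

-64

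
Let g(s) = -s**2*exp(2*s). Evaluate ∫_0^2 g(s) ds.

1/4 - 5*exp(4)/4

Integrate by parts twice (u = s^2, dv = -exp(2*s) ds).
An antiderivative is F(s) = (-2*s**2 + 2*s - 1)*exp(2*s)/4.
Then F(2) - F(0) = (-5*exp(4)/4) - (-1/4) = 1/4 - 5*exp(4)/4.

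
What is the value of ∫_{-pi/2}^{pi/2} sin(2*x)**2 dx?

Use the identity sin^2(2*x) = (1 - cos(4*x))/2.
An antiderivative is F(x) = x/2 - sin(4*x)/8.
Then F(pi/2) - F(-pi/2) = (pi/4) - (-pi/4) = pi/2.

pi/2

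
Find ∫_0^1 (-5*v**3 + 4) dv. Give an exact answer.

11/4

By the power rule, an antiderivative is F(v) = -5*v**4/4 + 4*v.
Then F(1) - F(0) = (11/4) - (0) = 11/4.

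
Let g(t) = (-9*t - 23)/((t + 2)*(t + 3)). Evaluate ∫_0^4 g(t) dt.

Factor the denominator: t**2 + 5*t + 6 = (t + 3)(t + 2).
Partial fractions: (-9*t - 23)/((t + 2)*(t + 3)) = -4/(t + 3) - 5/(t + 2).
An antiderivative is F(t) = -5*log(t + 2) - 4*log(t + 3).
Then F(4) - F(0) = (-4*log(7) - 5*log(3) - 5*log(2)) - (-4*log(3) - 5*log(2)) = -4*log(7) - log(3).

-4*log(7) - log(3)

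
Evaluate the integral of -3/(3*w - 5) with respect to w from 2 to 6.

-log(13)

An antiderivative is F(w) = -log(3*w - 5).
Then F(6) - F(2) = (-log(13)) - (0) = -log(13).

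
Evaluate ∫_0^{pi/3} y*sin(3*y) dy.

pi/9

Integrate by parts once (u = y, dv = sin(3*y) dy).
An antiderivative is F(y) = -y*cos(3*y)/3 + sin(3*y)/9.
Then F(pi/3) - F(0) = (pi/9) - (0) = pi/9.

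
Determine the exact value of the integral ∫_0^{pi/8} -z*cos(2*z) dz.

-sqrt(2)/8 - sqrt(2)*pi/32 + 1/4

Integrate by parts once (u = z, dv = -cos(2*z) dz).
An antiderivative is F(z) = -z*sin(2*z)/2 - cos(2*z)/4.
Then F(pi/8) - F(0) = (sqrt(2)*(-4 - pi)/32) - (-1/4) = -sqrt(2)/8 - sqrt(2)*pi/32 + 1/4.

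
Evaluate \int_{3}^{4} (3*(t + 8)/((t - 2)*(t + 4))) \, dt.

log(49/2)

Factor the denominator: t**2 + 2*t - 8 = (t + 4)(t - 2).
Partial fractions: 3*(t + 8)/((t - 2)*(t + 4)) = -2/(t + 4) + 5/(t - 2).
An antiderivative is F(t) = 5*log(t - 2) - 2*log(t + 4).
Then F(4) - F(3) = (-log(2)) - (-log(49)) = log(49/2).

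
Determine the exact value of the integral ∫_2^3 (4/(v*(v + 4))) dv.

Factor the denominator: v**2 + 4*v = (v + 4)v.
Partial fractions: 4/(v*(v + 4)) = -1/(v + 4) + 1/v.
An antiderivative is F(v) = log(v) - log(v + 4).
Then F(3) - F(2) = (log(3/7)) - (-log(3)) = log(9/7).

log(9/7)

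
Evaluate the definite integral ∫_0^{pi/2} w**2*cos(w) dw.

-2 + pi**2/4

Integrate by parts twice (u = w^2, dv = cos(w) dw).
An antiderivative is F(w) = w**2*sin(w) + 2*w*cos(w) - 2*sin(w).
Then F(pi/2) - F(0) = (-2 + pi**2/4) - (0) = -2 + pi**2/4.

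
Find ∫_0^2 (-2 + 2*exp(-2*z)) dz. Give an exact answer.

An antiderivative is F(z) = -2*z - exp(-2*z).
Then F(2) - F(0) = (-4 - exp(-4)) - (-1) = -3 - exp(-4).

-3 - exp(-4)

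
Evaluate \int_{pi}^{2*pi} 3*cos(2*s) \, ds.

0

An antiderivative is F(s) = 3*sin(2*s)/2.
Then F(2*pi) - F(pi) = (0) - (0) = 0.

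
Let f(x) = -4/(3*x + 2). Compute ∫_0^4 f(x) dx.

An antiderivative is F(x) = -4*log(3*x + 2)/3.
Then F(4) - F(0) = (-4*log(14)/3) - (-4*log(2)/3) = -4*log(7)/3.

-4*log(7)/3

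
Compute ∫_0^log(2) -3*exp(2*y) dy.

An antiderivative is F(y) = -3*exp(2*y)/2.
Then F(log(2)) - F(0) = (-6) - (-3/2) = -9/2.

-9/2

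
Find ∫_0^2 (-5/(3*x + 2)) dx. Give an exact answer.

An antiderivative is F(x) = -5*log(3*x + 2)/3.
Then F(2) - F(0) = (-log(32)) - (-5*log(2)/3) = -10*log(2)/3.

-10*log(2)/3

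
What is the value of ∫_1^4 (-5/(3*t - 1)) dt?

-5*log(11)/3 + 5*log(2)/3

An antiderivative is F(t) = -5*log(3*t - 1)/3.
Then F(4) - F(1) = (-5*log(11)/3) - (-5*log(2)/3) = -5*log(11)/3 + 5*log(2)/3.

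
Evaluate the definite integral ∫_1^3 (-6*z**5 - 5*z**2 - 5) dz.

By the power rule, an antiderivative is F(z) = -z**6 - 5*z**3/3 - 5*z.
Then F(3) - F(1) = (-789) - (-23/3) = -2344/3.

-2344/3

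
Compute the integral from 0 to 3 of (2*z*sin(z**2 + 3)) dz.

Let u = z**2 + 3, so du = 2*z dz. When z = 0, u = 3; when z = 3, u = 12.
The integral becomes ∫ sin(u) du from 3 to 12, with antiderivative -cos(u).
Back in z: F(z) = -cos(z**2 + 3).
Then F(3) - F(0) = (-cos(12)) - (-cos(3)) = cos(3) - cos(12).

cos(3) - cos(12)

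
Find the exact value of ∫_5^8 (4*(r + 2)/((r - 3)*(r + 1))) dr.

Factor the denominator: r**2 - 2*r - 3 = (r + 1)(r - 3).
Partial fractions: 4*(r + 2)/((r - 3)*(r + 1)) = -1/(r + 1) + 5/(r - 3).
An antiderivative is F(r) = 5*log(r - 3) - log(r + 1).
Then F(8) - F(5) = (-2*log(3) + 5*log(5)) - (log(16/3)) = -4*log(2) - log(3) + 5*log(5).

-4*log(2) - log(3) + 5*log(5)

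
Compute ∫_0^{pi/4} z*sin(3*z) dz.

Integrate by parts once (u = z, dv = sin(3*z) dz).
An antiderivative is F(z) = -z*cos(3*z)/3 + sin(3*z)/9.
Then F(pi/4) - F(0) = (sqrt(2)*(4 + 3*pi)/72) - (0) = sqrt(2)*(4 + 3*pi)/72.

sqrt(2)*(4 + 3*pi)/72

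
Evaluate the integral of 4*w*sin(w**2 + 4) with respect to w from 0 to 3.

Let u = w**2 + 4, so du = 2*w dw. When w = 0, u = 4; when w = 3, u = 13.
The integral becomes 2·∫ sin(u) du from 4 to 13, with antiderivative -2*cos(u).
Back in w: F(w) = -2*cos(w**2 + 4).
Then F(3) - F(0) = (-2*cos(13)) - (-2*cos(4)) = -2*cos(13) + 2*cos(4).

-2*cos(13) + 2*cos(4)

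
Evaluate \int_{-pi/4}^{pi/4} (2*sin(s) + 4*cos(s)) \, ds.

An antiderivative is F(s) = 4*sin(s) - 2*cos(s).
Then F(pi/4) - F(-pi/4) = (sqrt(2)) - (-3*sqrt(2)) = 4*sqrt(2).

4*sqrt(2)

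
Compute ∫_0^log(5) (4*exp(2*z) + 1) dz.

log(5) + 48

An antiderivative is F(z) = 2*exp(2*z) + z.
Then F(log(5)) - F(0) = (log(5) + 50) - (2) = log(5) + 48.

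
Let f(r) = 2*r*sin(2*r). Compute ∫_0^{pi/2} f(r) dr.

Integrate by parts once (u = r, dv = 2*sin(2*r) dr).
An antiderivative is F(r) = -r*cos(2*r) + sin(2*r)/2.
Then F(pi/2) - F(0) = (pi/2) - (0) = pi/2.

pi/2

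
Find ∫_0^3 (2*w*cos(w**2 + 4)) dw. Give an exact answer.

Let u = w**2 + 4, so du = 2*w dw. When w = 0, u = 4; when w = 3, u = 13.
The integral becomes ∫ cos(u) du from 4 to 13, with antiderivative sin(u).
Back in w: F(w) = sin(w**2 + 4).
Then F(3) - F(0) = (sin(13)) - (sin(4)) = sin(13) - sin(4).

sin(13) - sin(4)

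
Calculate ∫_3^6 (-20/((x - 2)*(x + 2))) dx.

-5*log(5) + 5*log(2)

Factor the denominator: x**2 - 4 = (x + 2)(x - 2).
Partial fractions: -20/((x - 2)*(x + 2)) = 5/(x + 2) - 5/(x - 2).
An antiderivative is F(x) = -5*log(x - 2) + 5*log(x + 2).
Then F(6) - F(3) = (log(32)) - (5*log(5)) = -5*log(5) + 5*log(2).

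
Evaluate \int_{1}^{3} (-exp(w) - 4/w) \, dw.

-exp(3) - log(81) + exp(1)

An antiderivative is F(w) = -exp(w) - 4*log(w).
Then F(3) - F(1) = (-exp(3) - log(81)) - (-exp(1)) = -exp(3) - log(81) + exp(1).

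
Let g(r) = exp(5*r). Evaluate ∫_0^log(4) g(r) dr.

1023/5

Let u = exp(r), so du = exp(r) dr. When r = 0, u = 1; when r = log(4), u = 4.
The integral becomes ∫ u**4 du from 1 to 4, with antiderivative u**5/5.
Back in r: F(r) = exp(5*r)/5.
Then F(log(4)) - F(0) = (1024/5) - (1/5) = 1023/5.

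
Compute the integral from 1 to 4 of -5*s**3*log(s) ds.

1275/16 - 640*log(2)

Integrate by parts once (u = ln s, dv = -5*s**3 ds).
An antiderivative is F(s) = -5*s**4*(4*log(s) - 1)/16.
Then F(4) - F(1) = (80 - 640*log(2)) - (5/16) = 1275/16 - 640*log(2).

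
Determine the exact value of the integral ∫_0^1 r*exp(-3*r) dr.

Integrate by parts once (u = r, dv = exp(-3*r) dr).
An antiderivative is F(r) = (-3*r - 1)*exp(-3*r)/9.
Then F(1) - F(0) = (-4*exp(-3)/9) - (-1/9) = (-4 + exp(3))*exp(-3)/9.

(-4 + exp(3))*exp(-3)/9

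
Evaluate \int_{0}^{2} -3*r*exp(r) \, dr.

-3*exp(2) - 3

Integrate by parts once (u = r, dv = -3*exp(r) dr).
An antiderivative is F(r) = (-3*r + 3)*exp(r).
Then F(2) - F(0) = (-3*exp(2)) - (3) = -3*exp(2) - 3.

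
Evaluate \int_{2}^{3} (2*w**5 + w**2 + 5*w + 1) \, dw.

By the power rule, an antiderivative is F(w) = w**6/3 + w**3/3 + 5*w**2/2 + w.
Then F(3) - F(2) = (555/2) - (36) = 483/2.

483/2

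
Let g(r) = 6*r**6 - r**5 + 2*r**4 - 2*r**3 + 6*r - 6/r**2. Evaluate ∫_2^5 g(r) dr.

By the power rule, an antiderivative is F(r) = 6*r**7/7 - r**6/6 + 2*r**5/5 - r**4/2 + 3*r**2 + 6/r.
Then F(5) - F(2) = (6864251/105) - (12479/105) = 2283924/35.

2283924/35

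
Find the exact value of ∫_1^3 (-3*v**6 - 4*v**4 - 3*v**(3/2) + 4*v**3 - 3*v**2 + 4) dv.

By the power rule, an antiderivative is F(v) = -3*v**7/7 - 6*v**(5/2)/5 - 4*v**5/5 + v**4 - v**3 + 4*v.
Then F(3) - F(1) = (-37299/35 - 54*sqrt(3)/5) - (11/7) = -37354/35 - 54*sqrt(3)/5.

-37354/35 - 54*sqrt(3)/5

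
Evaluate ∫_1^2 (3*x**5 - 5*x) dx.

By the power rule, an antiderivative is F(x) = x**6/2 - 5*x**2/2.
Then F(2) - F(1) = (22) - (-2) = 24.

24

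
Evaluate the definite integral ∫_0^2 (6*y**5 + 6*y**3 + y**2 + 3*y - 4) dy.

By the power rule, an antiderivative is F(y) = y**6 + 3*y**4/2 + y**3/3 + 3*y**2/2 - 4*y.
Then F(2) - F(0) = (266/3) - (0) = 266/3.

266/3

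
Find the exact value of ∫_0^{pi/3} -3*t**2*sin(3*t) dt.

4/9 - pi**2/9

Integrate by parts twice (u = t^2, dv = -3*sin(3*t) dt).
An antiderivative is F(t) = t**2*cos(3*t) - 2*t*sin(3*t)/3 - 2*cos(3*t)/9.
Then F(pi/3) - F(0) = (2/9 - pi**2/9) - (-2/9) = 4/9 - pi**2/9.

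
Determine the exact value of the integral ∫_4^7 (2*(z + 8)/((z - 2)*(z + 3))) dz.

Factor the denominator: z**2 + z - 6 = (z + 3)(z - 2).
Partial fractions: 2*(z + 8)/((z - 2)*(z + 3)) = -2/(z + 3) + 4/(z - 2).
An antiderivative is F(z) = 4*log(z - 2) - 2*log(z + 3).
Then F(7) - F(4) = (log(25/4)) - (log(16/49)) = -6*log(2) + 2*log(5) + 2*log(7).

-6*log(2) + 2*log(5) + 2*log(7)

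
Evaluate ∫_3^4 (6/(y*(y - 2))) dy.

log(27/8)

Factor the denominator: y**2 - 2*y = y(y - 2).
Partial fractions: 6/(y*(y - 2)) = -3/y + 3/(y - 2).
An antiderivative is F(y) = -3*log(y) + 3*log(y - 2).
Then F(4) - F(3) = (-log(8)) - (-log(27)) = log(27/8).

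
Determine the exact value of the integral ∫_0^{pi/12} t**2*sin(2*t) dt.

Integrate by parts twice (u = t^2, dv = sin(2*t) dt).
An antiderivative is F(t) = -t**2*cos(2*t)/2 + t*sin(2*t)/2 + cos(2*t)/4.
Then F(pi/12) - F(0) = (-sqrt(3)*pi**2/576 + pi/48 + sqrt(3)/8) - (1/4) = -1/4 - sqrt(3)*pi**2/576 + pi/48 + sqrt(3)/8.

-1/4 - sqrt(3)*pi**2/576 + pi/48 + sqrt(3)/8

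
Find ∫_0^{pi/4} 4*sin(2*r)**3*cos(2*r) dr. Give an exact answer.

1/2

Let u = sin(2*r), so du = 2*cos(2*r) dr. When r = 0, u = 0; when r = pi/4, u = 1.
The integral becomes 2·∫ u**3 du from 0 to 1, with antiderivative u**4/2.
Back in r: F(r) = sin(2*r)**4/2.
Then F(pi/4) - F(0) = (1/2) - (0) = 1/2.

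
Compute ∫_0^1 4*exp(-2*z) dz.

2 - 2*exp(-2)

An antiderivative is F(z) = -2*exp(-2*z).
Then F(1) - F(0) = (-2*exp(-2)) - (-2) = 2 - 2*exp(-2).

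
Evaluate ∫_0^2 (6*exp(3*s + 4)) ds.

-2*(1 - exp(6))*exp(4)

Let u = 3*s + 4, so du = 3 ds. When s = 0, u = 4; when s = 2, u = 10.
The integral becomes 2·∫ exp(u) du from 4 to 10, with antiderivative 2*exp(u).
Back in s: F(s) = 2*exp(3*s + 4).
Then F(2) - F(0) = (2*exp(10)) - (2*exp(4)) = -2*(1 - exp(6))*exp(4).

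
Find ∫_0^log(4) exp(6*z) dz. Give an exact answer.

1365/2

Let u = exp(z), so du = exp(z) dz. When z = 0, u = 1; when z = log(4), u = 4.
The integral becomes ∫ u**5 du from 1 to 4, with antiderivative u**6/6.
Back in z: F(z) = exp(6*z)/6.
Then F(log(4)) - F(0) = (2048/3) - (1/6) = 1365/2.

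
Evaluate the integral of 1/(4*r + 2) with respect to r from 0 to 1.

log(3)/4

An antiderivative is F(r) = log(4*r + 2)/4.
Then F(1) - F(0) = (log(6)/4) - (log(2)/4) = log(3)/4.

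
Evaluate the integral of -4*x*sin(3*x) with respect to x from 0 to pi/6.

Integrate by parts once (u = x, dv = -4*sin(3*x) dx).
An antiderivative is F(x) = 4*x*cos(3*x)/3 - 4*sin(3*x)/9.
Then F(pi/6) - F(0) = (-4/9) - (0) = -4/9.

-4/9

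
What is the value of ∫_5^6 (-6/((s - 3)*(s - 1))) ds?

Factor the denominator: s**2 - 4*s + 3 = (s - 1)(s - 3).
Partial fractions: -6/((s - 3)*(s - 1)) = 3/(s - 1) - 3/(s - 3).
An antiderivative is F(s) = -3*log(s - 3) + 3*log(s - 1).
Then F(6) - F(5) = (-3*log(3) + 3*log(5)) - (log(8)) = -3*log(3) - 3*log(2) + 3*log(5).

-3*log(3) - 3*log(2) + 3*log(5)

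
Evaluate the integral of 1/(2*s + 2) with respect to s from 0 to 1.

An antiderivative is F(s) = log(2*s + 2)/2.
Then F(1) - F(0) = (log(2)) - (log(2)/2) = log(2)/2.

log(2)/2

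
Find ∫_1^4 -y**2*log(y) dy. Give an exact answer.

7 - 128*log(2)/3

Integrate by parts once (u = ln y, dv = -y**2 dy).
An antiderivative is F(y) = -y**3*(3*log(y) - 1)/9.
Then F(4) - F(1) = (64/9 - 128*log(2)/3) - (1/9) = 7 - 128*log(2)/3.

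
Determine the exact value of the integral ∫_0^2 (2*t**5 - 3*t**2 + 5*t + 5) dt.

By the power rule, an antiderivative is F(t) = t**6/3 - t**3 + 5*t**2/2 + 5*t.
Then F(2) - F(0) = (100/3) - (0) = 100/3.

100/3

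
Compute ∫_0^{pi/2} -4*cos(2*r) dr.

An antiderivative is F(r) = -2*sin(2*r).
Then F(pi/2) - F(0) = (0) - (0) = 0.

0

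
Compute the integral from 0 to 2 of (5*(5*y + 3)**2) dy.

Let u = 5*y + 3, so du = 5 dy. When y = 0, u = 3; when y = 2, u = 13.
The integral becomes ∫ u**2 du from 3 to 13, with antiderivative u**3/3.
Back in y: F(y) = (5*y + 3)**3/3.
Then F(2) - F(0) = (2197/3) - (9) = 2170/3.

2170/3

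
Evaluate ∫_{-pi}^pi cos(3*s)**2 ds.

Use the identity cos^2(3*s) = (1 + cos(6*s))/2.
An antiderivative is F(s) = s/2 + sin(6*s)/12.
Then F(pi) - F(-pi) = (pi/2) - (-pi/2) = pi.

pi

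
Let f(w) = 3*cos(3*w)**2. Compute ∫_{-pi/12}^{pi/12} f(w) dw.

1/2 + pi/4

Use the identity cos^2(3*w) = (1 + cos(6*w))/2.
An antiderivative is F(w) = 3*w/2 + sin(6*w)/4.
Then F(pi/12) - F(-pi/12) = (1/4 + pi/8) - (-pi/8 - 1/4) = 1/2 + pi/4.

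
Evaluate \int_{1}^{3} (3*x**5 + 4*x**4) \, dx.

By the power rule, an antiderivative is F(x) = x**6/2 + 4*x**5/5.
Then F(3) - F(1) = (5589/10) - (13/10) = 2788/5.

2788/5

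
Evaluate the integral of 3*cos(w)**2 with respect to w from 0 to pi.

Use the identity cos^2(w) = (1 + cos(2*w))/2.
An antiderivative is F(w) = 3*w/2 + 3*sin(2*w)/4.
Then F(pi) - F(0) = (3*pi/2) - (0) = 3*pi/2.

3*pi/2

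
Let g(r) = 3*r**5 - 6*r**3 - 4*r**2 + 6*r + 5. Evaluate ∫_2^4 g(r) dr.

By the power rule, an antiderivative is F(r) = r**6/2 - 3*r**4/2 - 4*r**3/3 + 3*r**2 + 5*r.
Then F(4) - F(2) = (4940/3) - (58/3) = 4882/3.

4882/3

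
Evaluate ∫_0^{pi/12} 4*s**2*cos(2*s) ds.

-1/2 + pi**2/144 + sqrt(3)*pi/12

Integrate by parts twice (u = s^2, dv = 4*cos(2*s) ds).
An antiderivative is F(s) = 2*s**2*sin(2*s) + 2*s*cos(2*s) - sin(2*s).
Then F(pi/12) - F(0) = (-1/2 + pi**2/144 + sqrt(3)*pi/12) - (0) = -1/2 + pi**2/144 + sqrt(3)*pi/12.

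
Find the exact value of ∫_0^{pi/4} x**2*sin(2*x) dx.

Integrate by parts twice (u = x^2, dv = sin(2*x) dx).
An antiderivative is F(x) = -x**2*cos(2*x)/2 + x*sin(2*x)/2 + cos(2*x)/4.
Then F(pi/4) - F(0) = (pi/8) - (1/4) = -1/4 + pi/8.

-1/4 + pi/8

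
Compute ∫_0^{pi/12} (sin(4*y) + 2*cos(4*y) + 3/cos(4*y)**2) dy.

An antiderivative is F(y) = sin(4*y)/2 - cos(4*y)/4 + 3*tan(4*y)/4.
Then F(pi/12) - F(0) = (-1/8 + sqrt(3)) - (-1/4) = 1/8 + sqrt(3).

1/8 + sqrt(3)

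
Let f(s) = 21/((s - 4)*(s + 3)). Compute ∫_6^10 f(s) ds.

Factor the denominator: s**2 - s - 12 = (s + 3)(s - 4).
Partial fractions: 21/((s - 4)*(s + 3)) = -3/(s + 3) + 3/(s - 4).
An antiderivative is F(s) = 3*log(s - 4) - 3*log(s + 3).
Then F(10) - F(6) = (-3*log(13) + 3*log(2) + 3*log(3)) - (-6*log(3) + 3*log(2)) = -3*log(13) + 9*log(3).

-3*log(13) + 9*log(3)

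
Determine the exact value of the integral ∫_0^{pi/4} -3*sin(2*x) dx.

An antiderivative is F(x) = 3*cos(2*x)/2.
Then F(pi/4) - F(0) = (0) - (3/2) = -3/2.

-3/2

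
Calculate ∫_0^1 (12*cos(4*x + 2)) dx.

Let u = 4*x + 2, so du = 4 dx. When x = 0, u = 2; when x = 1, u = 6.
The integral becomes 3·∫ cos(u) du from 2 to 6, with antiderivative 3*sin(u).
Back in x: F(x) = 3*sin(4*x + 2).
Then F(1) - F(0) = (3*sin(6)) - (3*sin(2)) = -3*sin(2) + 3*sin(6).

-3*sin(2) + 3*sin(6)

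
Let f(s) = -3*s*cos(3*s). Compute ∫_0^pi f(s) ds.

2/3

Integrate by parts once (u = s, dv = -3*cos(3*s) ds).
An antiderivative is F(s) = -s*sin(3*s) - cos(3*s)/3.
Then F(pi) - F(0) = (1/3) - (-1/3) = 2/3.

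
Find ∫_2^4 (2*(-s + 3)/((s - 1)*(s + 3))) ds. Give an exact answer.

-3*log(7) + log(3) + 3*log(5)

Factor the denominator: s**2 + 2*s - 3 = (s + 3)(s - 1).
Partial fractions: 2*(-s + 3)/((s - 1)*(s + 3)) = -3/(s + 3) + 1/(s - 1).
An antiderivative is F(s) = log(s - 1) - 3*log(s + 3).
Then F(4) - F(2) = (-3*log(7) + log(3)) - (-3*log(5)) = -3*log(7) + log(3) + 3*log(5).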